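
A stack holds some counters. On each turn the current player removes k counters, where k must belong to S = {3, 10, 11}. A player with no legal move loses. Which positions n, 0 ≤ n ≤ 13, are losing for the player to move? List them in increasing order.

0, 1, 2, 6, 7, 8

G(0) = 0
G(1) = mex{} = 0
G(2) = mex{} = 0
G(3) = mex{0} = 1
G(4) = mex{0} = 1
G(5) = mex{0} = 1
G(6) = mex{1} = 0
G(7) = mex{1} = 0
G(8) = mex{1} = 0
G(9) = mex{0} = 1
G(10) = mex{0,0} = 1
G(11) = mex{0,0,0} = 1
G(12) = mex{1,0,0} = 2
G(13) = mex{1,1,0} = 2
P-positions are exactly the n with G(n) = 0.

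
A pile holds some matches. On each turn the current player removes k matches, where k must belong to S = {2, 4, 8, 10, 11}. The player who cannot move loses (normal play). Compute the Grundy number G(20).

n :  0  1  2  3  4  5  6  7  8  9 10 11 12 13 14 15 16 17 18 19 20
G :  0  0  1  1  2  2  0  0  1  1  2  2  3  0  4  1  5  2  3  0  0

0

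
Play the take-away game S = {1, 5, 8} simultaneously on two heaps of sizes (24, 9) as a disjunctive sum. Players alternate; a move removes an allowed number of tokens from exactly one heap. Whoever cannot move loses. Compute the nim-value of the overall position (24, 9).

0

All heaps use S = {1, 5, 8}:
n :  0  1  2  3  4  5  6  7  8  9 10 11 12 13 14 15 16 17 18 19 20 21 22 23 24
G :  0  1  0  1  0  1  0  1  2  3  2  3  2  0  1  0  1  0  1  0  1  2  3  2  3
Heap A: G(24) = 3.
Heap B: G(9) = 3.
Combined Grundy value = 3 ⊕ 3 = 0.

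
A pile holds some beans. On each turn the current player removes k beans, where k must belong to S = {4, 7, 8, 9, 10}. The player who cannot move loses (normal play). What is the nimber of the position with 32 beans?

n :  0  1  2  3  4  5  6  7  8  9 10 11 12 13 14 15 16 17 18 19 20 21 22 23 24 25 26 27 28 29 30 31 32
G :  0  0  0  0  1  1  1  1  2  2  2  2  3  3  0  0  0  0  1  1  1  1  2  2  2  2  3  3  0  0  0  0  1

1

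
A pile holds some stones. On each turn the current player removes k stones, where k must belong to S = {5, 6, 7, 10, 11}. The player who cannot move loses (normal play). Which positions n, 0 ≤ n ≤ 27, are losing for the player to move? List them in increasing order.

0, 1, 2, 3, 4, 16, 17, 18, 19, 20

G(0) = 0
G(1) = mex{} = 0
G(2) = mex{} = 0
G(3) = mex{} = 0
G(4) = mex{} = 0
G(5) = mex{0} = 1
G(6) = mex{0,0} = 1
G(7) = mex{0,0,0} = 1
G(8) = mex{0,0,0} = 1
G(9) = mex{0,0,0} = 1
G(10) = mex{1,0,0,0} = 2
G(11) = mex{1,1,0,0,0} = 2
G(12) = mex{1,1,1,0,0} = 2
G(13) = mex{1,1,1,0,0} = 2
G(14) = mex{1,1,1,0,0} = 2
G(15) = mex{2,1,1,1,0} = 3
G(16) = mex{2,2,1,1,1} = 0
G(17) = mex{2,2,2,1,1} = 0
G(18) = mex{2,2,2,1,1} = 0
G(19) = mex{2,2,2,1,1} = 0
G(20) = mex{3,2,2,2,1} = 0
G(21) = mex{0,3,2,2,2} = 1
G(22) = mex{0,0,3,2,2} = 1
G(23) = mex{0,0,0,2,2} = 1
G(24) = mex{0,0,0,2,2} = 1
G(25) = mex{0,0,0,3,2} = 1
G(26) = mex{1,0,0,0,3} = 2
G(27) = mex{1,1,0,0,0} = 2
P-positions are exactly the n with G(n) = 0.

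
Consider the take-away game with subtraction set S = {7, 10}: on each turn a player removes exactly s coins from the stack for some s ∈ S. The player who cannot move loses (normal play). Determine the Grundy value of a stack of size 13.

1

G(0) = 0
G(1) = mex{} = 0
G(2) = mex{} = 0
G(3) = mex{} = 0
G(4) = mex{} = 0
G(5) = mex{} = 0
G(6) = mex{} = 0
G(7) = mex{0} = 1
G(8) = mex{0} = 1
G(9) = mex{0} = 1
G(10) = mex{0,0} = 1
G(11) = mex{0,0} = 1
G(12) = mex{0,0} = 1
G(13) = mex{0,0} = 1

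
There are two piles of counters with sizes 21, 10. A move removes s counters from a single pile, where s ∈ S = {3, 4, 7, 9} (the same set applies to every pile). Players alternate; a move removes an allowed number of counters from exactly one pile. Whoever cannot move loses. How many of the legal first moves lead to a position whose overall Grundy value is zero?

0

All piles use S = {3, 4, 7, 9}:
n :  0  1  2  3  4  5  6  7  8  9 10 11 12 13 14 15 16 17 18 19 20 21
G :  0  0  0  1  1  1  2  2  2  3  3  3  0  0  0  1  1  1  2  2  2  3
Pile A: G(21) = 3.
Pile B: G(10) = 3.
Combined Grundy value = 3 ⊕ 3 = 0.
A winning move leaves total XOR = 0, i.e. changes one component's Grundy value g to g ⊕ X where X is the current total.
Pile A: target g' = 3⊕0 = 3, but every legal move changes the Grundy value (mex property), so 0 moves.
Pile B: target g' = 3⊕0 = 3, but every legal move changes the Grundy value (mex property), so 0 moves.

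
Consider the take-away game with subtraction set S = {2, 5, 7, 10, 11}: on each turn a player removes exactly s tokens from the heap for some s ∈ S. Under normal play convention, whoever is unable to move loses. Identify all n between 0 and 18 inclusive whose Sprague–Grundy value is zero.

0, 1, 4, 13, 16, 17

n :  0  1  2  3  4  5  6  7  8  9 10 11 12 13 14 15 16 17 18
G :  0  0  1  1  0  2  1  3  2  2  3  3  4  0  5  1  0  0  1
P-positions are exactly the n with G(n) = 0.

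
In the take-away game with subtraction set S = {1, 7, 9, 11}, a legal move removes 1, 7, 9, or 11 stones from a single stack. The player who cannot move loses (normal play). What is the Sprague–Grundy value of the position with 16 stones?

0

n :  0  1  2  3  4  5  6  7  8  9 10 11 12 13 14 15 16
G :  0  1  0  1  0  1  0  1  0  1  0  1  0  1  0  1  0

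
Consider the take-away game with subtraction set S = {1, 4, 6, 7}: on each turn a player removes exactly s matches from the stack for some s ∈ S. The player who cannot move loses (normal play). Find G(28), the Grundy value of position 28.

G(0) = 0
G(1) = mex{0} = 1
G(2) = mex{1} = 0
G(3) = mex{0} = 1
G(4) = mex{1,0} = 2
G(5) = mex{2,1} = 0
G(6) = mex{0,0,0} = 1
G(7) = mex{1,1,1,0} = 2
G(8) = mex{2,2,0,1} = 3
G(9) = mex{3,0,1,0} = 2
G(10) = mex{2,1,2,1} = 0
G(11) = mex{0,2,0,2} = 1
G(12) = mex{1,3,1,0} = 2
G(13) = mex{2,2,2,1} = 0
G(14) = mex{0,0,3,2} = 1
G(15) = mex{1,1,2,3} = 0
G(16) = mex{0,2,0,2} = 1
G(17) = mex{1,0,1,0} = 2
G(18) = mex{2,1,2,1} = 0
G(19) = mex{0,0,0,2} = 1
G(20) = mex{1,1,1,0} = 2
G(21) = mex{2,2,0,1} = 3
G(22) = mex{3,0,1,0} = 2
G(23) = mex{2,1,2,1} = 0
G(24) = mex{0,2,0,2} = 1
G(25) = mex{1,3,1,0} = 2
G(26) = mex{2,2,2,1} = 0
G(27) = mex{0,0,3,2} = 1
G(28) = mex{1,1,2,3} = 0

0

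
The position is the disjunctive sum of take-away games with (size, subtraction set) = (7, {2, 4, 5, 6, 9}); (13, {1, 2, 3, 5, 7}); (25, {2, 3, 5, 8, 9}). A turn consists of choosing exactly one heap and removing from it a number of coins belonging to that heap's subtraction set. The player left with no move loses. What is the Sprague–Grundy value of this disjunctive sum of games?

Heap A, S = {2, 4, 5, 6, 9}:
G(0) = 0
G(1) = mex{} = 0
G(2) = mex{0} = 1
G(3) = mex{0} = 1
G(4) = mex{1,0} = 2
G(5) = mex{1,0,0} = 2
G(6) = mex{2,1,0,0} = 3
G(7) = mex{2,1,1,0} = 3
G_A(7) = 3.
Heap B, S = {1, 2, 3, 5, 7}:
G(0) = 0
G(1) = mex{0} = 1
G(2) = mex{1,0} = 2
G(3) = mex{2,1,0} = 3
G(4) = mex{3,2,1} = 0
G(5) = mex{0,3,2,0} = 1
G(6) = mex{1,0,3,1} = 2
G(7) = mex{2,1,0,2,0} = 3
G(8) = mex{3,2,1,3,1} = 0
G(9) = mex{0,3,2,0,2} = 1
G(10) = mex{1,0,3,1,3} = 2
G(11) = mex{2,1,0,2,0} = 3
G(12) = mex{3,2,1,3,1} = 0
G(13) = mex{0,3,2,0,2} = 1
G_B(13) = 1.
Heap C, S = {2, 3, 5, 8, 9}:
G(0) = 0
G(1) = mex{} = 0
G(2) = mex{0} = 1
G(3) = mex{0,0} = 1
G(4) = mex{1,0} = 2
G(5) = mex{1,1,0} = 2
G(6) = mex{2,1,0} = 3
G(7) = mex{2,2,1} = 0
G(8) = mex{3,2,1,0} = 4
G(9) = mex{0,3,2,0,0} = 1
G(10) = mex{4,0,2,1,0} = 3
G(11) = mex{1,4,3,1,1} = 0
G(12) = mex{3,1,0,2,1} = 4
G(13) = mex{0,3,4,2,2} = 1
G(14) = mex{4,0,1,3,2} = 5
G(15) = mex{1,4,3,0,3} = 2
G(16) = mex{5,1,0,4,0} = 2
G(17) = mex{2,5,4,1,4} = 0
G(18) = mex{2,2,1,3,1} = 0
G(19) = mex{0,2,5,0,3} = 1
G(20) = mex{0,0,2,4,0} = 1
G(21) = mex{1,0,2,1,4} = 3
G(22) = mex{1,1,0,5,1} = 2
G(23) = mex{3,1,0,2,5} = 4
G(24) = mex{2,3,1,2,2} = 0
G(25) = mex{4,2,1,0,2} = 3
G_C(25) = 3.
Combined Grundy value = 3 ⊕ 1 ⊕ 3 = 1.

1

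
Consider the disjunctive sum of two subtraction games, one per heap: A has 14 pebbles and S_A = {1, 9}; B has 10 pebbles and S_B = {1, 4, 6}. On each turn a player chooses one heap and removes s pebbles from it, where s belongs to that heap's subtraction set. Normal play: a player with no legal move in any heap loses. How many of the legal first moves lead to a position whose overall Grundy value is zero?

Heap A, S = {1, 9}:
n :  0  1  2  3  4  5  6  7  8  9 10 11 12 13 14
G :  0  1  0  1  0  1  0  1  0  1  0  1  0  1  0
G_A(14) = 0.
Heap B, S = {1, 4, 6}:
G(0) = 0
G(1) = mex{0} = 1
G(2) = mex{1} = 0
G(3) = mex{0} = 1
G(4) = mex{1,0} = 2
G(5) = mex{2,1} = 0
G(6) = mex{0,0,0} = 1
G(7) = mex{1,1,1} = 0
G(8) = mex{0,2,0} = 1
G(9) = mex{1,0,1} = 2
G(10) = mex{2,1,2} = 0
G_B(10) = 0.
Combined Grundy value = 0 ⊕ 0 = 0.
A winning move leaves total XOR = 0, i.e. changes one component's Grundy value g to g ⊕ X where X is the current total.
Heap A: target g' = 0⊕0 = 0, but every legal move changes the Grundy value (mex property), so 0 moves.
Heap B: target g' = 0⊕0 = 0, but every legal move changes the Grundy value (mex property), so 0 moves.

0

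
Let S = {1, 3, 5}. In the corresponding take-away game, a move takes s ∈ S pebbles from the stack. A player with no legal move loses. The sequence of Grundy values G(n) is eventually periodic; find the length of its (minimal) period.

n :  0  1  2  3  4  5  6  7  8  9 10 11 12 13 14
G :  0  1  0  1  0  1  0  1  0  1  0  1  0  1  0
G(n+2) = G(n) holds for n = 0,…,4 (a full window of length max(S) = 5), so the sequence is purely periodic with period 2.

2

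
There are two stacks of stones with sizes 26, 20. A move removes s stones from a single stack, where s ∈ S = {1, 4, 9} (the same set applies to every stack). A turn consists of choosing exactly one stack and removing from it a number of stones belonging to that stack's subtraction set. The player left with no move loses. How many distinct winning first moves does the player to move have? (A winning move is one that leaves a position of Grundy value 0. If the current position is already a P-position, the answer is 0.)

All stacks use S = {1, 4, 9}:
n :  0  1  2  3  4  5  6  7  8  9 10 11 12 13 14 15 16 17 18 19 20 21 22 23 24 25 26
G :  0  1  0  1  2  0  1  0  1  2  0  1  0  1  2  0  1  0  1  2  0  1  0  1  2  0  1
Stack A: G(26) = 1.
Stack B: G(20) = 0.
Combined Grundy value = 1 ⊕ 0 = 1.
A winning move leaves total XOR = 0, i.e. changes one component's Grundy value g to g ⊕ X where X is the current total.
Stack A: need g' = 1⊕1 = 0. Options: 26−1→G=0, 26−4→G=0, 26−9→G=0. Hits: 3.
Stack B: need g' = 0⊕1 = 1. Options: 20−1→G=2, 20−4→G=1, 20−9→G=1. Hits: 2.

5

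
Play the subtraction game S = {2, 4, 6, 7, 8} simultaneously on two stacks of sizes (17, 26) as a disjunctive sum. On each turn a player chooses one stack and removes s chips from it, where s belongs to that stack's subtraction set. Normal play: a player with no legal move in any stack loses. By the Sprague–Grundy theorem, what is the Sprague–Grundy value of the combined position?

All stacks use S = {2, 4, 6, 7, 8}:
G(0) = 0
G(1) = mex{} = 0
G(2) = mex{0} = 1
G(3) = mex{0} = 1
G(4) = mex{1,0} = 2
G(5) = mex{1,0} = 2
G(6) = mex{2,1,0} = 3
G(7) = mex{2,1,0,0} = 3
G(8) = mex{3,2,1,0,0} = 4
G(9) = mex{3,2,1,1,0} = 4
G(10) = mex{4,3,2,1,1} = 0
G(11) = mex{4,3,2,2,1} = 0
G(12) = mex{0,4,3,2,2} = 1
G(13) = mex{0,4,3,3,2} = 1
G(14) = mex{1,0,4,3,3} = 2
G(15) = mex{1,0,4,4,3} = 2
G(16) = mex{2,1,0,4,4} = 3
G(17) = mex{2,1,0,0,4} = 3
G(18) = mex{3,2,1,0,0} = 4
G(19) = mex{3,2,1,1,0} = 4
G(20) = mex{4,3,2,1,1} = 0
G(21) = mex{4,3,2,2,1} = 0
G(22) = mex{0,4,3,2,2} = 1
G(23) = mex{0,4,3,3,2} = 1
G(24) = mex{1,0,4,3,3} = 2
G(25) = mex{1,0,4,4,3} = 2
G(26) = mex{2,1,0,4,4} = 3
Stack A: G(17) = 3.
Stack B: G(26) = 3.
Combined Grundy value = 3 ⊕ 3 = 0.

0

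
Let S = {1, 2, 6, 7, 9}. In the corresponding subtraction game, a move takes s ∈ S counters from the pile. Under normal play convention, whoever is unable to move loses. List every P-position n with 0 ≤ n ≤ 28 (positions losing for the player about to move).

G(0) = 0
G(1) = mex{0} = 1
G(2) = mex{1,0} = 2
G(3) = mex{2,1} = 0
G(4) = mex{0,2} = 1
G(5) = mex{1,0} = 2
G(6) = mex{2,1,0} = 3
G(7) = mex{3,2,1,0} = 4
G(8) = mex{4,3,2,1} = 0
G(9) = mex{0,4,0,2,0} = 1
G(10) = mex{1,0,1,0,1} = 2
G(11) = mex{2,1,2,1,2} = 0
G(12) = mex{0,2,3,2,0} = 1
G(13) = mex{1,0,4,3,1} = 2
G(14) = mex{2,1,0,4,2} = 3
G(15) = mex{3,2,1,0,3} = 4
G(16) = mex{4,3,2,1,4} = 0
G(17) = mex{0,4,0,2,0} = 1
G(18) = mex{1,0,1,0,1} = 2
G(19) = mex{2,1,2,1,2} = 0
G(20) = mex{0,2,3,2,0} = 1
G(21) = mex{1,0,4,3,1} = 2
G(22) = mex{2,1,0,4,2} = 3
G(23) = mex{3,2,1,0,3} = 4
G(24) = mex{4,3,2,1,4} = 0
G(25) = mex{0,4,0,2,0} = 1
G(26) = mex{1,0,1,0,1} = 2
G(27) = mex{2,1,2,1,2} = 0
G(28) = mex{0,2,3,2,0} = 1
P-positions are exactly the n with G(n) = 0.

0, 3, 8, 11, 16, 19, 24, 27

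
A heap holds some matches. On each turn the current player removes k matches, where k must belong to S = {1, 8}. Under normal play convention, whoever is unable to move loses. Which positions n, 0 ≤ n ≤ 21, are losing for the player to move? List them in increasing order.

n :  0  1  2  3  4  5  6  7  8  9 10 11 12 13 14 15 16 17 18 19 20 21
G :  0  1  0  1  0  1  0  1  2  0  1  0  1  0  1  0  1  2  0  1  0  1
P-positions are exactly the n with G(n) = 0.

0, 2, 4, 6, 9, 11, 13, 15, 18, 20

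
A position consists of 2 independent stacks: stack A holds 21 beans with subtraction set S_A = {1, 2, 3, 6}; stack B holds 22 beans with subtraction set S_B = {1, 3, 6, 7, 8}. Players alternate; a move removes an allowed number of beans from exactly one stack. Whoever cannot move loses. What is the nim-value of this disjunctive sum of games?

2

Stack A, S = {1, 2, 3, 6}:
n :  0  1  2  3  4  5  6  7  8  9 10 11 12 13 14 15 16 17 18 19 20 21
G :  0  1  2  3  0  1  2  3  0  1  2  3  0  1  2  3  0  1  2  3  0  1
G_A(21) = 1.
Stack B, S = {1, 3, 6, 7, 8}:
G(0) = 0
G(1) = mex{0} = 1
G(2) = mex{1} = 0
G(3) = mex{0,0} = 1
G(4) = mex{1,1} = 0
G(5) = mex{0,0} = 1
G(6) = mex{1,1,0} = 2
G(7) = mex{2,0,1,0} = 3
G(8) = mex{3,1,0,1,0} = 2
G(9) = mex{2,2,1,0,1} = 3
G(10) = mex{3,3,0,1,0} = 2
G(11) = mex{2,2,1,0,1} = 3
G(12) = mex{3,3,2,1,0} = 4
G(13) = mex{4,2,3,2,1} = 0
G(14) = mex{0,3,2,3,2} = 1
G(15) = mex{1,4,3,2,3} = 0
G(16) = mex{0,0,2,3,2} = 1
G(17) = mex{1,1,3,2,3} = 0
G(18) = mex{0,0,4,3,2} = 1
G(19) = mex{1,1,0,4,3} = 2
G(20) = mex{2,0,1,0,4} = 3
G(21) = mex{3,1,0,1,0} = 2
G(22) = mex{2,2,1,0,1} = 3
G_B(22) = 3.
Combined Grundy value = 1 ⊕ 3 = 2.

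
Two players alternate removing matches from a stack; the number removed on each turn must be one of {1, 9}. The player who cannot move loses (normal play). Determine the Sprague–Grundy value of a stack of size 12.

0

n :  0  1  2  3  4  5  6  7  8  9 10 11 12
G :  0  1  0  1  0  1  0  1  0  1  0  1  0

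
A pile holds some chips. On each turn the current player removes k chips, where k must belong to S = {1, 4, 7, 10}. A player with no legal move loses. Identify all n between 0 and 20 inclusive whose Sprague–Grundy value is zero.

G(0) = 0
G(1) = mex{0} = 1
G(2) = mex{1} = 0
G(3) = mex{0} = 1
G(4) = mex{1,0} = 2
G(5) = mex{2,1} = 0
G(6) = mex{0,0} = 1
G(7) = mex{1,1,0} = 2
G(8) = mex{2,2,1} = 0
G(9) = mex{0,0,0} = 1
G(10) = mex{1,1,1,0} = 2
G(11) = mex{2,2,2,1} = 0
G(12) = mex{0,0,0,0} = 1
G(13) = mex{1,1,1,1} = 0
G(14) = mex{0,2,2,2} = 1
G(15) = mex{1,0,0,0} = 2
G(16) = mex{2,1,1,1} = 0
G(17) = mex{0,0,2,2} = 1
G(18) = mex{1,1,0,0} = 2
G(19) = mex{2,2,1,1} = 0
G(20) = mex{0,0,0,2} = 1
P-positions are exactly the n with G(n) = 0.

0, 2, 5, 8, 11, 13, 16, 19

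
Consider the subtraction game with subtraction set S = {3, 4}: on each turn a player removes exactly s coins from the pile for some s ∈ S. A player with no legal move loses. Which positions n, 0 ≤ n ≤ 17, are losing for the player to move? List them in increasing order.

n :  0  1  2  3  4  5  6  7  8  9 10 11 12 13 14 15 16 17
G :  0  0  0  1  1  1  2  0  0  0  1  1  1  2  0  0  0  1
P-positions are exactly the n with G(n) = 0.

0, 1, 2, 7, 8, 9, 14, 15, 16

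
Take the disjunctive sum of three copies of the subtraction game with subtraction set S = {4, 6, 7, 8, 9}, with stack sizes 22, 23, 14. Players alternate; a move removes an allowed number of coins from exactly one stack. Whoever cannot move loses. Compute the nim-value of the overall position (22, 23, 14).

0

All stacks use S = {4, 6, 7, 8, 9}:
n :  0  1  2  3  4  5  6  7  8  9 10 11 12 13 14 15 16 17 18 19 20 21 22 23
G :  0  0  0  0  1  1  1  1  2  2  2  2  3  0  0  0  0  1  1  1  1  2  2  2
Stack A: G(22) = 2.
Stack B: G(23) = 2.
Stack C: G(14) = 0.
Combined Grundy value = 2 ⊕ 2 ⊕ 0 = 0.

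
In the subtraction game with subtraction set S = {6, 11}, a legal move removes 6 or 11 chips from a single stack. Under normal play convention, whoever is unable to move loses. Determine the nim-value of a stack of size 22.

0

n :  0  1  2  3  4  5  6  7  8  9 10 11 12 13 14 15 16 17 18 19 20 21 22
G :  0  0  0  0  0  0  1  1  1  1  1  1  2  2  2  2  2  0  0  0  0  0  0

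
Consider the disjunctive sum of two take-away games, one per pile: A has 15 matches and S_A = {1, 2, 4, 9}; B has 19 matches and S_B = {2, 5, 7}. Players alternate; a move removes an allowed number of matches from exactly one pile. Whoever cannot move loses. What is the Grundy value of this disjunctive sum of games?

2

Pile A, S = {1, 2, 4, 9}:
G(0) = 0
G(1) = mex{0} = 1
G(2) = mex{1,0} = 2
G(3) = mex{2,1} = 0
G(4) = mex{0,2,0} = 1
G(5) = mex{1,0,1} = 2
G(6) = mex{2,1,2} = 0
G(7) = mex{0,2,0} = 1
G(8) = mex{1,0,1} = 2
G(9) = mex{2,1,2,0} = 3
G(10) = mex{3,2,0,1} = 4
G(11) = mex{4,3,1,2} = 0
G(12) = mex{0,4,2,0} = 1
G(13) = mex{1,0,3,1} = 2
G(14) = mex{2,1,4,2} = 0
G(15) = mex{0,2,0,0} = 1
G_A(15) = 1.
Pile B, S = {2, 5, 7}:
G(0) = 0
G(1) = mex{} = 0
G(2) = mex{0} = 1
G(3) = mex{0} = 1
G(4) = mex{1} = 0
G(5) = mex{1,0} = 2
G(6) = mex{0,0} = 1
G(7) = mex{2,1,0} = 3
G(8) = mex{1,1,0} = 2
G(9) = mex{3,0,1} = 2
G(10) = mex{2,2,1} = 0
G(11) = mex{2,1,0} = 3
G(12) = mex{0,3,2} = 1
G(13) = mex{3,2,1} = 0
G(14) = mex{1,2,3} = 0
G(15) = mex{0,0,2} = 1
G(16) = mex{0,3,2} = 1
G(17) = mex{1,1,0} = 2
G(18) = mex{1,0,3} = 2
G(19) = mex{2,0,1} = 3
G_B(19) = 3.
Combined Grundy value = 1 ⊕ 3 = 2.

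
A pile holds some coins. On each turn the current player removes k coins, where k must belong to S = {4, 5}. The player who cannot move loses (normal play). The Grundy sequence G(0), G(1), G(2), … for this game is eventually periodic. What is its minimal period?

9

n :  0  1  2  3  4  5  6  7  8  9 10 11 12 13 14 15 16 17 18 19
G :  0  0  0  0  1  1  1  1  2  0  0  0  0  1  1  1  1  2  0  0
G(n+9) = G(n) holds for n = 0,…,4 (a full window of length max(S) = 5), so the sequence is purely periodic with period 9.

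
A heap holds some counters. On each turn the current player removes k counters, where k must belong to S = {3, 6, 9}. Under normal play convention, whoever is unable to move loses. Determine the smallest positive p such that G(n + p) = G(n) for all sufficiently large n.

G(0) = 0
G(1) = mex{} = 0
G(2) = mex{} = 0
G(3) = mex{0} = 1
G(4) = mex{0} = 1
G(5) = mex{0} = 1
G(6) = mex{1,0} = 2
G(7) = mex{1,0} = 2
G(8) = mex{1,0} = 2
G(9) = mex{2,1,0} = 3
G(10) = mex{2,1,0} = 3
G(11) = mex{2,1,0} = 3
G(12) = mex{3,2,1} = 0
G(13) = mex{3,2,1} = 0
G(14) = mex{3,2,1} = 0
G(15) = mex{0,3,2} = 1
G(16) = mex{0,3,2} = 1
G(17) = mex{0,3,2} = 1
G(18) = mex{1,0,3} = 2
G(19) = mex{1,0,3} = 2
G(20) = mex{1,0,3} = 2
G(21) = mex{2,1,0} = 3
G(22) = mex{2,1,0} = 3
G(23) = mex{2,1,0} = 3
G(24) = mex{3,2,1} = 0
G(25) = mex{3,2,1} = 0
G(n+12) = G(n) holds for n = 0,…,8 (a full window of length max(S) = 9), so the sequence is purely periodic with period 12.

12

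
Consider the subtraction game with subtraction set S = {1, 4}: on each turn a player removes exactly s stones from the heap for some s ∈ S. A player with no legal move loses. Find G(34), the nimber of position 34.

G(0) = 0
G(1) = mex{0} = 1
G(2) = mex{1} = 0
G(3) = mex{0} = 1
G(4) = mex{1,0} = 2
G(5) = mex{2,1} = 0
G(6) = mex{0,0} = 1
G(7) = mex{1,1} = 0
G(8) = mex{0,2} = 1
G(9) = mex{1,0} = 2
G(10) = mex{2,1} = 0
G(11) = mex{0,0} = 1
G(12) = mex{1,1} = 0
G(13) = mex{0,2} = 1
G(14) = mex{1,0} = 2
G(15) = mex{2,1} = 0
G(16) = mex{0,0} = 1
G(17) = mex{1,1} = 0
G(18) = mex{0,2} = 1
G(19) = mex{1,0} = 2
G(20) = mex{2,1} = 0
G(21) = mex{0,0} = 1
G(22) = mex{1,1} = 0
G(23) = mex{0,2} = 1
G(24) = mex{1,0} = 2
G(25) = mex{2,1} = 0
G(26) = mex{0,0} = 1
G(27) = mex{1,1} = 0
G(28) = mex{0,2} = 1
G(29) = mex{1,0} = 2
G(30) = mex{2,1} = 0
G(31) = mex{0,0} = 1
G(32) = mex{1,1} = 0
G(33) = mex{0,2} = 1
G(34) = mex{1,0} = 2

2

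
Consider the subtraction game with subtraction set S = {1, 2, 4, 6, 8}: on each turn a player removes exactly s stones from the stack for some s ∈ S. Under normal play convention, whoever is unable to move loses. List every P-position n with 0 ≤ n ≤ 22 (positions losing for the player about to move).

n :  0  1  2  3  4  5  6  7  8  9 10 11 12 13 14 15 16 17 18 19 20 21 22
G :  0  1  2  0  1  2  3  4  5  3  0  1  2  0  1  2  3  4  5  3  0  1  2
P-positions are exactly the n with G(n) = 0.

0, 3, 10, 13, 20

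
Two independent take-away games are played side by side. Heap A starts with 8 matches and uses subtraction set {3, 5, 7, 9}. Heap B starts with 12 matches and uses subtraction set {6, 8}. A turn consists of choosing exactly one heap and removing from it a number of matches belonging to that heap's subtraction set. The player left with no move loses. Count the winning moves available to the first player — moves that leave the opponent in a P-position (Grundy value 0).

0

Heap A, S = {3, 5, 7, 9}:
G(0) = 0
G(1) = mex{} = 0
G(2) = mex{} = 0
G(3) = mex{0} = 1
G(4) = mex{0} = 1
G(5) = mex{0,0} = 1
G(6) = mex{1,0} = 2
G(7) = mex{1,0,0} = 2
G(8) = mex{1,1,0} = 2
G_A(8) = 2.
Heap B, S = {6, 8}:
n :  0  1  2  3  4  5  6  7  8  9 10 11 12
G :  0  0  0  0  0  0  1  1  1  1  1  1  2
G_B(12) = 2.
Combined Grundy value = 2 ⊕ 2 = 0.
A winning move leaves total XOR = 0, i.e. changes one component's Grundy value g to g ⊕ X where X is the current total.
Heap A: target g' = 2⊕0 = 2, but every legal move changes the Grundy value (mex property), so 0 moves.
Heap B: target g' = 2⊕0 = 2, but every legal move changes the Grundy value (mex property), so 0 moves.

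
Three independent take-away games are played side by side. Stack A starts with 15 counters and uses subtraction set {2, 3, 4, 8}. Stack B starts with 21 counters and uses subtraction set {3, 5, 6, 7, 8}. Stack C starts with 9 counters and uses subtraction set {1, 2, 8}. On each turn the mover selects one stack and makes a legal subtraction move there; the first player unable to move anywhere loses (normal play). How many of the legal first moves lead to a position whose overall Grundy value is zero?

Stack A, S = {2, 3, 4, 8}:
n :  0  1  2  3  4  5  6  7  8  9 10 11 12 13 14 15
G :  0  0  1  1  2  2  0  0  1  1  2  2  0  0  1  1
G_A(15) = 1.
Stack B, S = {3, 5, 6, 7, 8}:
G(0) = 0
G(1) = mex{} = 0
G(2) = mex{} = 0
G(3) = mex{0} = 1
G(4) = mex{0} = 1
G(5) = mex{0,0} = 1
G(6) = mex{1,0,0} = 2
G(7) = mex{1,0,0,0} = 2
G(8) = mex{1,1,0,0,0} = 2
G(9) = mex{2,1,1,0,0} = 3
G(10) = mex{2,1,1,1,0} = 3
G(11) = mex{2,2,1,1,1} = 0
G(12) = mex{3,2,2,1,1} = 0
G(13) = mex{3,2,2,2,1} = 0
G(14) = mex{0,3,2,2,2} = 1
G(15) = mex{0,3,3,2,2} = 1
G(16) = mex{0,0,3,3,2} = 1
G(17) = mex{1,0,0,3,3} = 2
G(18) = mex{1,0,0,0,3} = 2
G(19) = mex{1,1,0,0,0} = 2
G(20) = mex{2,1,1,0,0} = 3
G(21) = mex{2,1,1,1,0} = 3
G_B(21) = 3.
Stack C, S = {1, 2, 8}:
n : 0 1 2 3 4 5 6 7 8 9
G : 0 1 2 0 1 2 0 1 2 0
G_C(9) = 0.
Combined Grundy value = 1 ⊕ 3 ⊕ 0 = 2.
A winning move leaves total XOR = 0, i.e. changes one component's Grundy value g to g ⊕ X where X is the current total.
Stack A: need g' = 1⊕2 = 3. Options: 15−2→G=0, 15−3→G=0, 15−4→G=2, 15−8→G=0. Hits: 0.
Stack B: need g' = 3⊕2 = 1. Options: 21−3→G=2, 21−5→G=1, 21−6→G=1, 21−7→G=1, 21−8→G=0. Hits: 3.
Stack C: need g' = 0⊕2 = 2. Options: 9−1→G=2, 9−2→G=1, 9−8→G=1. Hits: 1.

4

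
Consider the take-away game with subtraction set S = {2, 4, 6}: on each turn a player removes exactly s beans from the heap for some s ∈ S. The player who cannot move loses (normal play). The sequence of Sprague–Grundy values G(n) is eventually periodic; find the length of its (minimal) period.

G(0) = 0
G(1) = mex{} = 0
G(2) = mex{0} = 1
G(3) = mex{0} = 1
G(4) = mex{1,0} = 2
G(5) = mex{1,0} = 2
G(6) = mex{2,1,0} = 3
G(7) = mex{2,1,0} = 3
G(8) = mex{3,2,1} = 0
G(9) = mex{3,2,1} = 0
G(10) = mex{0,3,2} = 1
G(11) = mex{0,3,2} = 1
G(12) = mex{1,0,3} = 2
G(13) = mex{1,0,3} = 2
G(14) = mex{2,1,0} = 3
G(15) = mex{2,1,0} = 3
G(16) = mex{3,2,1} = 0
G(17) = mex{3,2,1} = 0
G(n+8) = G(n) holds for n = 0,…,5 (a full window of length max(S) = 6), so the sequence is purely periodic with period 8.

8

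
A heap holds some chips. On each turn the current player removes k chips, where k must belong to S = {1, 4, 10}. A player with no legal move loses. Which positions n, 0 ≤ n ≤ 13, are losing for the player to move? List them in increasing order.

G(0) = 0
G(1) = mex{0} = 1
G(2) = mex{1} = 0
G(3) = mex{0} = 1
G(4) = mex{1,0} = 2
G(5) = mex{2,1} = 0
G(6) = mex{0,0} = 1
G(7) = mex{1,1} = 0
G(8) = mex{0,2} = 1
G(9) = mex{1,0} = 2
G(10) = mex{2,1,0} = 3
G(11) = mex{3,0,1} = 2
G(12) = mex{2,1,0} = 3
G(13) = mex{3,2,1} = 0
P-positions are exactly the n with G(n) = 0.

0, 2, 5, 7, 13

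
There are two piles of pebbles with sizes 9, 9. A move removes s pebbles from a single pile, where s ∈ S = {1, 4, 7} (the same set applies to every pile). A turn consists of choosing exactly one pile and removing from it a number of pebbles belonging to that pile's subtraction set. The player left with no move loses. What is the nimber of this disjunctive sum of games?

All piles use S = {1, 4, 7}:
G(0) = 0
G(1) = mex{0} = 1
G(2) = mex{1} = 0
G(3) = mex{0} = 1
G(4) = mex{1,0} = 2
G(5) = mex{2,1} = 0
G(6) = mex{0,0} = 1
G(7) = mex{1,1,0} = 2
G(8) = mex{2,2,1} = 0
G(9) = mex{0,0,0} = 1
Pile A: G(9) = 1.
Pile B: G(9) = 1.
Combined Grundy value = 1 ⊕ 1 = 0.

0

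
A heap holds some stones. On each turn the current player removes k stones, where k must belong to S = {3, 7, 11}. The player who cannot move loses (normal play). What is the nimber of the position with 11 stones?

3

n :  0  1  2  3  4  5  6  7  8  9 10 11
G :  0  0  0  1  1  1  0  2  2  1  0  3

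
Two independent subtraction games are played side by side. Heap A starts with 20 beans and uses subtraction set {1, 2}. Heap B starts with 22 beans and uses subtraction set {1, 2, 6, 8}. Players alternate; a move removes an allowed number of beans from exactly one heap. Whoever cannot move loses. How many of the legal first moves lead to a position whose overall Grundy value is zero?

Heap A, S = {1, 2}:
G(0) = 0
G(1) = mex{0} = 1
G(2) = mex{1,0} = 2
G(3) = mex{2,1} = 0
G(4) = mex{0,2} = 1
G(5) = mex{1,0} = 2
G(6) = mex{2,1} = 0
G(7) = mex{0,2} = 1
G(8) = mex{1,0} = 2
G(9) = mex{2,1} = 0
G(10) = mex{0,2} = 1
G(11) = mex{1,0} = 2
G(12) = mex{2,1} = 0
G(13) = mex{0,2} = 1
G(14) = mex{1,0} = 2
G(15) = mex{2,1} = 0
G(16) = mex{0,2} = 1
G(17) = mex{1,0} = 2
G(18) = mex{2,1} = 0
G(19) = mex{0,2} = 1
G(20) = mex{1,0} = 2
G_A(20) = 2.
Heap B, S = {1, 2, 6, 8}:
n :  0  1  2  3  4  5  6  7  8  9 10 11 12 13 14 15 16 17 18 19 20 21 22
G :  0  1  2  0  1  2  3  0  1  2  0  1  2  3  0  1  2  0  1  2  3  0  1
G_B(22) = 1.
Combined Grundy value = 2 ⊕ 1 = 3.
A winning move leaves total XOR = 0, i.e. changes one component's Grundy value g to g ⊕ X where X is the current total.
Heap A: need g' = 2⊕3 = 1. Options: 20−1→G=1, 20−2→G=0. Hits: 1.
Heap B: need g' = 1⊕3 = 2. Options: 22−1→G=0, 22−2→G=3, 22−6→G=2, 22−8→G=0. Hits: 1.

2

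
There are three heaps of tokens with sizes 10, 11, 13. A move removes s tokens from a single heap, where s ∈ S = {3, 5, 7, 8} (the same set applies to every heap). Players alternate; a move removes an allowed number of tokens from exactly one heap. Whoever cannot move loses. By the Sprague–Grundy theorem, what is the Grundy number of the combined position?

All heaps use S = {3, 5, 7, 8}:
G(0) = 0
G(1) = mex{} = 0
G(2) = mex{} = 0
G(3) = mex{0} = 1
G(4) = mex{0} = 1
G(5) = mex{0,0} = 1
G(6) = mex{1,0} = 2
G(7) = mex{1,0,0} = 2
G(8) = mex{1,1,0,0} = 2
G(9) = mex{2,1,0,0} = 3
G(10) = mex{2,1,1,0} = 3
G(11) = mex{2,2,1,1} = 0
G(12) = mex{3,2,1,1} = 0
G(13) = mex{3,2,2,1} = 0
Heap A: G(10) = 3.
Heap B: G(11) = 0.
Heap C: G(13) = 0.
Combined Grundy value = 3 ⊕ 0 ⊕ 0 = 3.

3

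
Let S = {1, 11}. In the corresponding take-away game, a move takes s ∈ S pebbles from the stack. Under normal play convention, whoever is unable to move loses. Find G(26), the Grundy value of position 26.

G(0) = 0
G(1) = mex{0} = 1
G(2) = mex{1} = 0
G(3) = mex{0} = 1
G(4) = mex{1} = 0
G(5) = mex{0} = 1
G(6) = mex{1} = 0
G(7) = mex{0} = 1
G(8) = mex{1} = 0
G(9) = mex{0} = 1
G(10) = mex{1} = 0
G(11) = mex{0,0} = 1
G(12) = mex{1,1} = 0
G(13) = mex{0,0} = 1
G(14) = mex{1,1} = 0
G(15) = mex{0,0} = 1
G(16) = mex{1,1} = 0
G(17) = mex{0,0} = 1
G(18) = mex{1,1} = 0
G(19) = mex{0,0} = 1
G(20) = mex{1,1} = 0
G(21) = mex{0,0} = 1
G(22) = mex{1,1} = 0
G(23) = mex{0,0} = 1
G(24) = mex{1,1} = 0
G(25) = mex{0,0} = 1
G(26) = mex{1,1} = 0

0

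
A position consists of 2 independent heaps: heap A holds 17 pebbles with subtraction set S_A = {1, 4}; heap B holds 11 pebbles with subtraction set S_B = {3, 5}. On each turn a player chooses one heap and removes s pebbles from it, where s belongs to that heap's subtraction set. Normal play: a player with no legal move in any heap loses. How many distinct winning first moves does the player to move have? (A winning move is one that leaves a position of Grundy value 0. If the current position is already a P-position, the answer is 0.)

3

Heap A, S = {1, 4}:
G(0) = 0
G(1) = mex{0} = 1
G(2) = mex{1} = 0
G(3) = mex{0} = 1
G(4) = mex{1,0} = 2
G(5) = mex{2,1} = 0
G(6) = mex{0,0} = 1
G(7) = mex{1,1} = 0
G(8) = mex{0,2} = 1
G(9) = mex{1,0} = 2
G(10) = mex{2,1} = 0
G(11) = mex{0,0} = 1
G(12) = mex{1,1} = 0
G(13) = mex{0,2} = 1
G(14) = mex{1,0} = 2
G(15) = mex{2,1} = 0
G(16) = mex{0,0} = 1
G(17) = mex{1,1} = 0
G_A(17) = 0.
Heap B, S = {3, 5}:
G(0) = 0
G(1) = mex{} = 0
G(2) = mex{} = 0
G(3) = mex{0} = 1
G(4) = mex{0} = 1
G(5) = mex{0,0} = 1
G(6) = mex{1,0} = 2
G(7) = mex{1,0} = 2
G(8) = mex{1,1} = 0
G(9) = mex{2,1} = 0
G(10) = mex{2,1} = 0
G(11) = mex{0,2} = 1
G_B(11) = 1.
Combined Grundy value = 0 ⊕ 1 = 1.
A winning move leaves total XOR = 0, i.e. changes one component's Grundy value g to g ⊕ X where X is the current total.
Heap A: need g' = 0⊕1 = 1. Options: 17−1→G=1, 17−4→G=1. Hits: 2.
Heap B: need g' = 1⊕1 = 0. Options: 11−3→G=0, 11−5→G=2. Hits: 1.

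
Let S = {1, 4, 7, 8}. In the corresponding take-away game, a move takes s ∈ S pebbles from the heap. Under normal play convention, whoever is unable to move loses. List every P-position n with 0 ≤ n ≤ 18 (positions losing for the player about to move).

0, 2, 5, 11, 14, 16

G(0) = 0
G(1) = mex{0} = 1
G(2) = mex{1} = 0
G(3) = mex{0} = 1
G(4) = mex{1,0} = 2
G(5) = mex{2,1} = 0
G(6) = mex{0,0} = 1
G(7) = mex{1,1,0} = 2
G(8) = mex{2,2,1,0} = 3
G(9) = mex{3,0,0,1} = 2
G(10) = mex{2,1,1,0} = 3
G(11) = mex{3,2,2,1} = 0
G(12) = mex{0,3,0,2} = 1
G(13) = mex{1,2,1,0} = 3
G(14) = mex{3,3,2,1} = 0
G(15) = mex{0,0,3,2} = 1
G(16) = mex{1,1,2,3} = 0
G(17) = mex{0,3,3,2} = 1
G(18) = mex{1,0,0,3} = 2
P-positions are exactly the n with G(n) = 0.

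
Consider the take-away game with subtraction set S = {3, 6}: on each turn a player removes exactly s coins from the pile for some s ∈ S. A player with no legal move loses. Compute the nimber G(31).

1

G(0) = 0
G(1) = mex{} = 0
G(2) = mex{} = 0
G(3) = mex{0} = 1
G(4) = mex{0} = 1
G(5) = mex{0} = 1
G(6) = mex{1,0} = 2
G(7) = mex{1,0} = 2
G(8) = mex{1,0} = 2
G(9) = mex{2,1} = 0
G(10) = mex{2,1} = 0
G(11) = mex{2,1} = 0
G(12) = mex{0,2} = 1
G(13) = mex{0,2} = 1
G(14) = mex{0,2} = 1
G(15) = mex{1,0} = 2
G(16) = mex{1,0} = 2
G(17) = mex{1,0} = 2
G(18) = mex{2,1} = 0
G(19) = mex{2,1} = 0
G(20) = mex{2,1} = 0
G(21) = mex{0,2} = 1
G(22) = mex{0,2} = 1
G(23) = mex{0,2} = 1
G(24) = mex{1,0} = 2
G(25) = mex{1,0} = 2
G(26) = mex{1,0} = 2
G(27) = mex{2,1} = 0
G(28) = mex{2,1} = 0
G(29) = mex{2,1} = 0
G(30) = mex{0,2} = 1
G(31) = mex{0,2} = 1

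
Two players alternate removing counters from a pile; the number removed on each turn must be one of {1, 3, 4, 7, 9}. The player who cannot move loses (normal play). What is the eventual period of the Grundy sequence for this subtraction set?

8

n :  0  1  2  3  4  5  6  7  8  9 10 11 12 13 14 15 16 17 18
G :  0  1  0  1  2  3  2  3  0  1  0  1  2  3  2  3  0  1  0
G(n+8) = G(n) holds for n = 0,…,8 (a full window of length max(S) = 9), so the sequence is purely periodic with period 8.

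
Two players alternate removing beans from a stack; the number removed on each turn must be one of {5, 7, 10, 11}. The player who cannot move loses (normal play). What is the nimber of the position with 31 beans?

G(0) = 0
G(1) = mex{} = 0
G(2) = mex{} = 0
G(3) = mex{} = 0
G(4) = mex{} = 0
G(5) = mex{0} = 1
G(6) = mex{0} = 1
G(7) = mex{0,0} = 1
G(8) = mex{0,0} = 1
G(9) = mex{0,0} = 1
G(10) = mex{1,0,0} = 2
G(11) = mex{1,0,0,0} = 2
G(12) = mex{1,1,0,0} = 2
G(13) = mex{1,1,0,0} = 2
G(14) = mex{1,1,0,0} = 2
G(15) = mex{2,1,1,0} = 3
G(16) = mex{2,1,1,1} = 0
G(17) = mex{2,2,1,1} = 0
G(18) = mex{2,2,1,1} = 0
G(19) = mex{2,2,1,1} = 0
G(20) = mex{3,2,2,1} = 0
G(21) = mex{0,2,2,2} = 1
G(22) = mex{0,3,2,2} = 1
G(23) = mex{0,0,2,2} = 1
G(24) = mex{0,0,2,2} = 1
G(25) = mex{0,0,3,2} = 1
G(26) = mex{1,0,0,3} = 2
G(27) = mex{1,0,0,0} = 2
G(28) = mex{1,1,0,0} = 2
G(29) = mex{1,1,0,0} = 2
G(30) = mex{1,1,0,0} = 2
G(31) = mex{2,1,1,0} = 3

3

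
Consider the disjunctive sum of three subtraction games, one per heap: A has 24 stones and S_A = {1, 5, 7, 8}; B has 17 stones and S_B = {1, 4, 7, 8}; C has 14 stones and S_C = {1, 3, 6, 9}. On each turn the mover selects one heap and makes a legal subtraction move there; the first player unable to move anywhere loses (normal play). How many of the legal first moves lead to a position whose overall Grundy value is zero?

4

Heap A, S = {1, 5, 7, 8}:
G(0) = 0
G(1) = mex{0} = 1
G(2) = mex{1} = 0
G(3) = mex{0} = 1
G(4) = mex{1} = 0
G(5) = mex{0,0} = 1
G(6) = mex{1,1} = 0
G(7) = mex{0,0,0} = 1
G(8) = mex{1,1,1,0} = 2
G(9) = mex{2,0,0,1} = 3
G(10) = mex{3,1,1,0} = 2
G(11) = mex{2,0,0,1} = 3
G(12) = mex{3,1,1,0} = 2
G(13) = mex{2,2,0,1} = 3
G(14) = mex{3,3,1,0} = 2
G(15) = mex{2,2,2,1} = 0
G(16) = mex{0,3,3,2} = 1
G(17) = mex{1,2,2,3} = 0
G(18) = mex{0,3,3,2} = 1
G(19) = mex{1,2,2,3} = 0
G(20) = mex{0,0,3,2} = 1
G(21) = mex{1,1,2,3} = 0
G(22) = mex{0,0,0,2} = 1
G(23) = mex{1,1,1,0} = 2
G(24) = mex{2,0,0,1} = 3
G_A(24) = 3.
Heap B, S = {1, 4, 7, 8}:
G(0) = 0
G(1) = mex{0} = 1
G(2) = mex{1} = 0
G(3) = mex{0} = 1
G(4) = mex{1,0} = 2
G(5) = mex{2,1} = 0
G(6) = mex{0,0} = 1
G(7) = mex{1,1,0} = 2
G(8) = mex{2,2,1,0} = 3
G(9) = mex{3,0,0,1} = 2
G(10) = mex{2,1,1,0} = 3
G(11) = mex{3,2,2,1} = 0
G(12) = mex{0,3,0,2} = 1
G(13) = mex{1,2,1,0} = 3
G(14) = mex{3,3,2,1} = 0
G(15) = mex{0,0,3,2} = 1
G(16) = mex{1,1,2,3} = 0
G(17) = mex{0,3,3,2} = 1
G_B(17) = 1.
Heap C, S = {1, 3, 6, 9}:
n :  0  1  2  3  4  5  6  7  8  9 10 11 12 13 14
G :  0  1  0  1  0  1  2  3  2  3  2  3  0  1  0
G_C(14) = 0.
Combined Grundy value = 3 ⊕ 1 ⊕ 0 = 2.
A winning move leaves total XOR = 0, i.e. changes one component's Grundy value g to g ⊕ X where X is the current total.
Heap A: need g' = 3⊕2 = 1. Options: 24−1→G=2, 24−5→G=0, 24−7→G=0, 24−8→G=1. Hits: 1.
Heap B: need g' = 1⊕2 = 3. Options: 17−1→G=0, 17−4→G=3, 17−7→G=3, 17−8→G=2. Hits: 2.
Heap C: need g' = 0⊕2 = 2. Options: 14−1→G=1, 14−3→G=3, 14−6→G=2, 14−9→G=1. Hits: 1.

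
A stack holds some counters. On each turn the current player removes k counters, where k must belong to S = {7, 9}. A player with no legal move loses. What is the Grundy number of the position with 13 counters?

1

n :  0  1  2  3  4  5  6  7  8  9 10 11 12 13
G :  0  0  0  0  0  0  0  1  1  1  1  1  1  1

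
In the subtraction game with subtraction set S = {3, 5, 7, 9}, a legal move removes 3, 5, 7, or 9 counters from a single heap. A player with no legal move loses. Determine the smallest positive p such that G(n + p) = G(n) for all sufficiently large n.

G(0) = 0
G(1) = mex{} = 0
G(2) = mex{} = 0
G(3) = mex{0} = 1
G(4) = mex{0} = 1
G(5) = mex{0,0} = 1
G(6) = mex{1,0} = 2
G(7) = mex{1,0,0} = 2
G(8) = mex{1,1,0} = 2
G(9) = mex{2,1,0,0} = 3
G(10) = mex{2,1,1,0} = 3
G(11) = mex{2,2,1,0} = 3
G(12) = mex{3,2,1,1} = 0
G(13) = mex{3,2,2,1} = 0
G(14) = mex{3,3,2,1} = 0
G(15) = mex{0,3,2,2} = 1
G(16) = mex{0,3,3,2} = 1
G(17) = mex{0,0,3,2} = 1
G(18) = mex{1,0,3,3} = 2
G(19) = mex{1,0,0,3} = 2
G(20) = mex{1,1,0,3} = 2
G(21) = mex{2,1,0,0} = 3
G(22) = mex{2,1,1,0} = 3
G(23) = mex{2,2,1,0} = 3
G(24) = mex{3,2,1,1} = 0
G(25) = mex{3,2,2,1} = 0
G(n+12) = G(n) holds for n = 0,…,8 (a full window of length max(S) = 9), so the sequence is purely periodic with period 12.

12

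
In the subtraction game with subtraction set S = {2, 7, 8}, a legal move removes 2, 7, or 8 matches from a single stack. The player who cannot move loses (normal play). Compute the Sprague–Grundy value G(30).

G(0) = 0
G(1) = mex{} = 0
G(2) = mex{0} = 1
G(3) = mex{0} = 1
G(4) = mex{1} = 0
G(5) = mex{1} = 0
G(6) = mex{0} = 1
G(7) = mex{0,0} = 1
G(8) = mex{1,0,0} = 2
G(9) = mex{1,1,0} = 2
G(10) = mex{2,1,1} = 0
G(11) = mex{2,0,1} = 3
G(12) = mex{0,0,0} = 1
G(13) = mex{3,1,0} = 2
G(14) = mex{1,1,1} = 0
G(15) = mex{2,2,1} = 0
G(16) = mex{0,2,2} = 1
G(17) = mex{0,0,2} = 1
G(18) = mex{1,3,0} = 2
G(19) = mex{1,1,3} = 0
G(20) = mex{2,2,1} = 0
G(21) = mex{0,0,2} = 1
G(22) = mex{0,0,0} = 1
G(23) = mex{1,1,0} = 2
G(24) = mex{1,1,1} = 0
G(25) = mex{2,2,1} = 0
G(26) = mex{0,0,2} = 1
G(27) = mex{0,0,0} = 1
G(28) = mex{1,1,0} = 2
G(29) = mex{1,1,1} = 0
G(30) = mex{2,2,1} = 0

0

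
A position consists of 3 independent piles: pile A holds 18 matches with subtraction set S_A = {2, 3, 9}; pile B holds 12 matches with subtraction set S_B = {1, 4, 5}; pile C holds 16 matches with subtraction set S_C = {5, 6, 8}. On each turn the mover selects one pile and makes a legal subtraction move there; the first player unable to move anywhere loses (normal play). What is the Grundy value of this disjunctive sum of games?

Pile A, S = {2, 3, 9}:
n :  0  1  2  3  4  5  6  7  8  9 10 11 12 13 14 15 16 17 18
G :  0  0  1  1  2  0  0  1  1  2  2  0  0  1  1  2  0  0  1
G_A(18) = 1.
Pile B, S = {1, 4, 5}:
n :  0  1  2  3  4  5  6  7  8  9 10 11 12
G :  0  1  0  1  2  3  2  3  0  1  0  1  2
G_B(12) = 2.
Pile C, S = {5, 6, 8}:
G(0) = 0
G(1) = mex{} = 0
G(2) = mex{} = 0
G(3) = mex{} = 0
G(4) = mex{} = 0
G(5) = mex{0} = 1
G(6) = mex{0,0} = 1
G(7) = mex{0,0} = 1
G(8) = mex{0,0,0} = 1
G(9) = mex{0,0,0} = 1
G(10) = mex{1,0,0} = 2
G(11) = mex{1,1,0} = 2
G(12) = mex{1,1,0} = 2
G(13) = mex{1,1,1} = 0
G(14) = mex{1,1,1} = 0
G(15) = mex{2,1,1} = 0
G(16) = mex{2,2,1} = 0
G_C(16) = 0.
Combined Grundy value = 1 ⊕ 2 ⊕ 0 = 3.

3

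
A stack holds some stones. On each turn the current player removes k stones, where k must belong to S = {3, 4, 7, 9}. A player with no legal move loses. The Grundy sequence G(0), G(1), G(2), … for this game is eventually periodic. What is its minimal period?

12

n :  0  1  2  3  4  5  6  7  8  9 10 11 12 13 14 15 16 17 18 19 20 21 22 23 24 25
G :  0  0  0  1  1  1  2  2  2  3  3  3  0  0  0  1  1  1  2  2  2  3  3  3  0  0
G(n+12) = G(n) holds for n = 0,…,8 (a full window of length max(S) = 9), so the sequence is purely periodic with period 12.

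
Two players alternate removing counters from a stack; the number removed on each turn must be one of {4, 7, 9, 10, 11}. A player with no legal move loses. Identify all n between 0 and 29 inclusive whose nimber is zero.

n :  0  1  2  3  4  5  6  7  8  9 10 11 12 13 14 15 16 17 18 19 20 21 22 23 24 25 26 27 28 29
G :  0  0  0  0  1  1  1  1  2  2  2  2  3  3  3  0  0  0  0  1  1  1  1  2  2  2  2  3  3  3
P-positions are exactly the n with G(n) = 0.

0, 1, 2, 3, 15, 16, 17, 18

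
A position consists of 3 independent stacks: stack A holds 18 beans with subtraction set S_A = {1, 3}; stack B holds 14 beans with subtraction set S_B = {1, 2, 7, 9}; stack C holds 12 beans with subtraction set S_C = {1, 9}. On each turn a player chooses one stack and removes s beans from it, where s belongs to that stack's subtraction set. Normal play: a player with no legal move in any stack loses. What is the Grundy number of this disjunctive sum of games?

Stack A, S = {1, 3}:
n :  0  1  2  3  4  5  6  7  8  9 10 11 12 13 14 15 16 17 18
G :  0  1  0  1  0  1  0  1  0  1  0  1  0  1  0  1  0  1  0
G_A(18) = 0.
Stack B, S = {1, 2, 7, 9}:
G(0) = 0
G(1) = mex{0} = 1
G(2) = mex{1,0} = 2
G(3) = mex{2,1} = 0
G(4) = mex{0,2} = 1
G(5) = mex{1,0} = 2
G(6) = mex{2,1} = 0
G(7) = mex{0,2,0} = 1
G(8) = mex{1,0,1} = 2
G(9) = mex{2,1,2,0} = 3
G(10) = mex{3,2,0,1} = 4
G(11) = mex{4,3,1,2} = 0
G(12) = mex{0,4,2,0} = 1
G(13) = mex{1,0,0,1} = 2
G(14) = mex{2,1,1,2} = 0
G_B(14) = 0.
Stack C, S = {1, 9}:
n :  0  1  2  3  4  5  6  7  8  9 10 11 12
G :  0  1  0  1  0  1  0  1  0  1  0  1  0
G_C(12) = 0.
Combined Grundy value = 0 ⊕ 0 ⊕ 0 = 0.

0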